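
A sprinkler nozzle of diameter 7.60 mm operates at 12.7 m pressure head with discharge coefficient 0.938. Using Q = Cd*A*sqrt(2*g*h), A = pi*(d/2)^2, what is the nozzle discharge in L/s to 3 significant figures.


A = pi*(7.60e-3/2)^2 = 4.5365e-05 m^2
Q = 0.938 * 4.5365e-05 * sqrt(2*9.81*12.7) * 1000 = 0.672 L/s
Therefore the nozzle discharge = 0.672 L/s.


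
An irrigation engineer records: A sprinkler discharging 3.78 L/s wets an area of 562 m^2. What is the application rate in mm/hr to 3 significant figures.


Approach: apply the application rate relation, rate = (Q/A)*3600.
rate = (3.78 / 562) * 3600 = 24.2 mm/hr
Therefore the application rate = 24.2 mm/hr.


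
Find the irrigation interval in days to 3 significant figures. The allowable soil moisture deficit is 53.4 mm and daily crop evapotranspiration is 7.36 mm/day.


Approach: apply the irrigation interval relation, interval = SMD / ETc.
interval = 53.4 / 7.36 = 7.26 days
Therefore the irrigation interval = 7.26 days.


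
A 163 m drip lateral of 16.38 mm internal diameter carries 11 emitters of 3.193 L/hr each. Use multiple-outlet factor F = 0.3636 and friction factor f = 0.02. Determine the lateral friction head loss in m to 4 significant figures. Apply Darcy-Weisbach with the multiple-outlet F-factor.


Approach: apply Darcy-Weisbach with the multiple-outlet F-factor, Q = n*q/(3600*1000) m^3/s; v = Q/A; hf = F*f*(L/D)*(v^2/(2g)).
Q = 11*3.193/(3600*1000) = 9.75639e-06 m^3/s
A = pi*(16.38e-3/2)^2 = 2.10726e-04 m^2, so v = Q/A = 0.0462990 m/s
hf = 0.3636*0.02*(163/0.01638)*(0.0462990^2/(2*9.81)) = 0.007906 m
Therefore the lateral friction head loss = 0.007906 m.


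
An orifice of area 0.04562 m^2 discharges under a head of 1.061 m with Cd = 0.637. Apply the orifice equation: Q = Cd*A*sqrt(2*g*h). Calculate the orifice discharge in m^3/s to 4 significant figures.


Q = 0.637 * 0.04562 * sqrt(2*9.81*1.061) = 0.1326 m^3/s
Therefore the orifice discharge = 0.1326 m^3/s.


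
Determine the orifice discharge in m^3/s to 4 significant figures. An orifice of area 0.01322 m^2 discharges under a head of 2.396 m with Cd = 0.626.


Approach: apply the orifice equation, Q = Cd*A*sqrt(2*g*h).
Q = 0.626 * 0.01322 * sqrt(2*9.81*2.396) = 0.05674 m^3/s
Therefore the orifice discharge = 0.05674 m^3/s.


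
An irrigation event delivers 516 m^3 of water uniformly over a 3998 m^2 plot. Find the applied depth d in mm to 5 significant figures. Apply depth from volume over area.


Approach: apply depth from volume over area, d = (V/A)*1000.
d = (516 / 3998) * 1000 = 129.06 mm
Therefore the applied depth d = 129.06 mm.


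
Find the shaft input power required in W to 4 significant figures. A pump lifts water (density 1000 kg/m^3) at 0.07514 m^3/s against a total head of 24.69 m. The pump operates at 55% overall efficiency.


Approach: apply hydraulic power then efficiency conversion, P = rho*g*Q*H; P_in = P/eta.
Step 1 — hydraulic power (P = rho*g*Q*H):
  P = 1000 * 9.81 * 0.07514 * 24.69 = 18199.6 W
Step 2 — input power: P_in = P/eta = 18199.6 / 0.55 = 33090 W
Therefore the shaft input power required = 33090 W.


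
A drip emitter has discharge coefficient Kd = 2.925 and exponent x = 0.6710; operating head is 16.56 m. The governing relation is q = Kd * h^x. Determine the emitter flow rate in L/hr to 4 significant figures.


q = 2.925 * 16.56^0.6710 = 19.24 L/hr
Therefore the emitter flow rate = 19.24 L/hr.


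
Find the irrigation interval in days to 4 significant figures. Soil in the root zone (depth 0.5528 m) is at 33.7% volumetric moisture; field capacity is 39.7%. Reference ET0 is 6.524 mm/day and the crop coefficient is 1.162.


Approach: apply soil-water budget scheduling, SMD = (FC-theta)/100*depth*1000; ETc = ET0*Kc; interval = SMD/ETc.
Step 1 — soil moisture deficit:
  SMD = (39.7 - 33.7)/100 * 0.5528 * 1000 = 33.1680 mm
Step 2 — daily crop ET (ETc = ET0*Kc):
  ETc = 6.524 * 1.162 = 7.58089 mm/day
Step 3 — irrigation interval (SMD/ETc):
  interval = 33.1680 / 7.58089 = 4.375 days
Therefore the irrigation interval = 4.375 days.


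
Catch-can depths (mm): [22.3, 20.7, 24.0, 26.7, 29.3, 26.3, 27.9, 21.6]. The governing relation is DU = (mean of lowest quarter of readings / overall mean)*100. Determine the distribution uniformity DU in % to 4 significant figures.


sorted lowest 2 of 8: [20.7, 21.6] -> mean = 21.1500 mm
overall mean = 24.8500 mm
DU = (21.1500/24.8500)*100 = 85.11 %
Therefore the distribution uniformity DU = 85.11 %.


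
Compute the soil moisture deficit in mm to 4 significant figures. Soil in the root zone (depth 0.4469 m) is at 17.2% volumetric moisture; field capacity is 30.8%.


Approach: apply the soil moisture deficit relation, SMD = (FC - theta)/100 * depth * 1000.
SMD = (30.8 - 17.2)/100 * 0.4469 * 1000 = 60.78 mm
Therefore the soil moisture deficit = 60.78 mm.


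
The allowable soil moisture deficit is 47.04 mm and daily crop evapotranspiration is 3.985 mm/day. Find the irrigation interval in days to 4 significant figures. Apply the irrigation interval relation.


Approach: apply the irrigation interval relation, interval = SMD / ETc.
interval = 47.04 / 3.985 = 11.80 days
Therefore the irrigation interval = 11.80 days.


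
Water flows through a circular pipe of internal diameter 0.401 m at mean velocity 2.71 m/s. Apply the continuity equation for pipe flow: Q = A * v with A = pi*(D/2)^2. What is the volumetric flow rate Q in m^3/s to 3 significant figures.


A = pi*(0.401/2)^2 = 0.12629 m^2
Q = 0.12629 * 2.71 = 0.342 m^3/s
Therefore the volumetric flow rate Q = 0.342 m^3/s.


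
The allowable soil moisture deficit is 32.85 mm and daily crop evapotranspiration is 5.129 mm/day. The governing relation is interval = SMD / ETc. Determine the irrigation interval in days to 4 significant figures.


interval = 32.85 / 5.129 = 6.405 days
Therefore the irrigation interval = 6.405 days.


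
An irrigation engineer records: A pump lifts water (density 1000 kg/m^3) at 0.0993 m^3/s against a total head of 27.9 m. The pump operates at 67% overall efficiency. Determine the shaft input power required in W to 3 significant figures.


Approach: apply hydraulic power then efficiency conversion, P = rho*g*Q*H; P_in = P/eta.
Step 1 — hydraulic power (P = rho*g*Q*H):
  P = 1000 * 9.81 * 0.0993 * 27.9 = 27178 W
Step 2 — input power: P_in = P/eta = 27178 / 0.67 = 40600 W
Therefore the shaft input power required = 40600 W.


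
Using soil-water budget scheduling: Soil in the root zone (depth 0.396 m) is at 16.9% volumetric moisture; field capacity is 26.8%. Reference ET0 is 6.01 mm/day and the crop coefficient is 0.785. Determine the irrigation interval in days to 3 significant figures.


Approach: apply soil-water budget scheduling, SMD = (FC-theta)/100*depth*1000; ETc = ET0*Kc; interval = SMD/ETc.
Step 1 — soil moisture deficit:
  SMD = (26.8 - 16.9)/100 * 0.396 * 1000 = 39.204 mm
Step 2 — daily crop ET (ETc = ET0*Kc):
  ETc = 6.01 * 0.785 = 4.7179 mm/day
Step 3 — irrigation interval (SMD/ETc):
  interval = 39.204 / 4.7179 = 8.31 days
Therefore the irrigation interval = 8.31 days.


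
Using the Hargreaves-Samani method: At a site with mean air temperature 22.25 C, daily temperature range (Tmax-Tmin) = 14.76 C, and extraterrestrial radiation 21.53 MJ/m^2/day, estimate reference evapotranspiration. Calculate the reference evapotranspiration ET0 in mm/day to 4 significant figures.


Approach: apply the Hargreaves-Samani method, ET0 = 0.0023*(Tmean+17.8)*sqrt(Tmax-Tmin)*0.408*Ra.
ET0 = 0.0023*(22.25+17.8)*sqrt(14.76)*0.408*21.53 = 3.109 mm/day
Therefore the reference evapotranspiration ET0 = 3.109 mm/day.


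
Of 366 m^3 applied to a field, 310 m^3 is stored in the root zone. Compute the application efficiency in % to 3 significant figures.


Approach: apply the application efficiency ratio, Ea = (stored/applied)*100.
Ea = (310/366)*100 = 84.7 %
Therefore the application efficiency = 84.7 %.


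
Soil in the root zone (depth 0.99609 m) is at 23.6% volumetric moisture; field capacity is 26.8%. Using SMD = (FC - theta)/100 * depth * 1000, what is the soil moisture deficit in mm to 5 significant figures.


SMD = (26.8 - 23.6)/100 * 0.99609 * 1000 = 31.875 mm
Therefore the soil moisture deficit = 31.875 mm.


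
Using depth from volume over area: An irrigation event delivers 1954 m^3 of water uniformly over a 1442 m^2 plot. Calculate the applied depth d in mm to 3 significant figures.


Approach: apply depth from volume over area, d = (V/A)*1000.
d = (1954 / 1442) * 1000 = 1360 mm
Therefore the applied depth d = 1360 mm.


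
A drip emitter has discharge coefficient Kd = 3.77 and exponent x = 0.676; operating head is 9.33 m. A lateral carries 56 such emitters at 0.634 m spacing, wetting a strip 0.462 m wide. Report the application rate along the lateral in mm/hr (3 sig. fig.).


Approach: apply the emitter equation with a lateral mass balance, q = Kd*h^x; Q = n*q; rate = Q/(n*spacing*width).
Step 1 — single emitter flow (q = Kd*h^x):
  q = 3.77 * 9.33^0.676 = 17.060 L/hr
Step 2 — total lateral flow: Q = 56 * 17.060 = 955.37 L/hr
Step 3 — wetted area: A = 56 * 0.634 * 0.462 = 16.403 m^2
Step 4 — application rate: Q/A = 955.37/16.403 = 58.2 mm/hr
Therefore the application rate along the lateral = 58.2 mm/hr.


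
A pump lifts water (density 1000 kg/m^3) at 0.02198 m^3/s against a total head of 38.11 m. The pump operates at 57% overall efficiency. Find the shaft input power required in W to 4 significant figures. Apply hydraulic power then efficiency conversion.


Approach: apply hydraulic power then efficiency conversion, P = rho*g*Q*H; P_in = P/eta.
Step 1 — hydraulic power (P = rho*g*Q*H):
  P = 1000 * 9.81 * 0.02198 * 38.11 = 8217.42 W
Step 2 — input power: P_in = P/eta = 8217.42 / 0.57 = 14420 W
Therefore the shaft input power required = 14420 W.


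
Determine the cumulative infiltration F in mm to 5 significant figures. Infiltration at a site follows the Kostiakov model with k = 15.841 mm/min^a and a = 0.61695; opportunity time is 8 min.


Approach: apply the Kostiakov infiltration equation, F = k*t^a.
F = 15.841 * 8^0.61695 = 57.140 mm
Therefore the cumulative infiltration F = 57.140 mm.


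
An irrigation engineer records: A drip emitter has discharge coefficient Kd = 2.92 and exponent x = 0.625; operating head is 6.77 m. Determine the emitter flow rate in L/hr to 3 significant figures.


Approach: apply the emitter characteristic equation, q = Kd * h^x.
q = 2.92 * 6.77^0.625 = 9.65 L/hr
Therefore the emitter flow rate = 9.65 L/hr.


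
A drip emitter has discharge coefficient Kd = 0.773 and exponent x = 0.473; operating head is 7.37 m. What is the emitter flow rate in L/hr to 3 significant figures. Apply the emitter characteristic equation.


Approach: apply the emitter characteristic equation, q = Kd * h^x.
q = 0.773 * 7.37^0.473 = 1.99 L/hr
Therefore the emitter flow rate = 1.99 L/hr.


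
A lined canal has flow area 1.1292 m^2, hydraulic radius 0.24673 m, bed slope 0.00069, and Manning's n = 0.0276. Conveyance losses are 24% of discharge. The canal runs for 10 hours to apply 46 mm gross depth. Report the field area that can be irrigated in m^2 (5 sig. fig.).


Approach: apply Manning's equation with a conveyance and depth budget, Q = (1/n)*A*R^(2/3)*S^(1/2); Q_field = Q*(1-loss); Area = Q_field*t/(d/1000).
Step 1 — canal discharge (Manning's equation):
  Q = (1/0.0276) * 1.1292 * 0.24673^(2/3) * 0.00069^(1/2) = 0.4227669 m^3/s
Step 2 — delivered flow: Q_field = 0.4227669*(1 - 24/100) = 0.3213028 m^3/s
Step 3 — volume delivered: V = 0.3213028 * 10*3600 = 11566.90 m^3
Step 4 — area served: A = V / (depth/1000) = 11566.90 / 0.046 = 251450 m^2
Therefore the field area that can be irrigated = 251450 m^2.


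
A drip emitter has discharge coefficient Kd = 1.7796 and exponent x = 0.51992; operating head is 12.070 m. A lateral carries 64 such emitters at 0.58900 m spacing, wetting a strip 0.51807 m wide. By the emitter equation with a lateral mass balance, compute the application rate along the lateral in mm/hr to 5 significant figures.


Approach: apply the emitter equation with a lateral mass balance, q = Kd*h^x; Q = n*q; rate = Q/(n*spacing*width).
Step 1 — single emitter flow (q = Kd*h^x):
  q = 1.7796 * 12.070^0.51992 = 6.497161 L/hr
Step 2 — total lateral flow: Q = 64 * 6.497161 = 415.8183 L/hr
Step 3 — wetted area: A = 64 * 0.58900 * 0.51807 = 19.52917 m^2
Step 4 — application rate: Q/A = 415.8183/19.52917 = 21.292 mm/hr
Therefore the application rate along the lateral = 21.292 mm/hr.


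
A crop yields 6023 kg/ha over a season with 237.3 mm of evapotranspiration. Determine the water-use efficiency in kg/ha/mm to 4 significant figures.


Approach: apply the water-use efficiency ratio, WUE = yield/ET.
WUE = 6023 / 237.3 = 25.38 kg/ha/mm
Therefore the water-use efficiency = 25.38 kg/ha/mm.


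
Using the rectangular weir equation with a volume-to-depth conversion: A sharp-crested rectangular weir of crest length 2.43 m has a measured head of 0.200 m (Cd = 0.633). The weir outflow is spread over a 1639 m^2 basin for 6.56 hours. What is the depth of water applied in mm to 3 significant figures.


Approach: apply the rectangular weir equation with a volume-to-depth conversion, Q = (2/3)*Cd*L*sqrt(2g)*H^1.5; d = Q*t/A * 1000.
Step 1 — weir discharge:
  Q = (2/3)*0.633*2.43*sqrt(2*9.81)*0.200^1.5 = 0.40627 m^3/s
Step 2 — volume: V = 0.40627 * 6.56*3600 = 9594.4 m^3
Step 3 — depth: d = V/A * 1000 = 9594.4/1639 * 1000 = 5850 mm
Therefore the depth of water applied = 5850 mm.


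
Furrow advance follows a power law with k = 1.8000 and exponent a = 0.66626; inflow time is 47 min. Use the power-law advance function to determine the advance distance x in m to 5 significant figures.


Approach: apply the power-law advance function, x = k*t^a.
x = 1.8000 * 47^0.66626 = 23.406 m
Therefore the advance distance x = 23.406 m.


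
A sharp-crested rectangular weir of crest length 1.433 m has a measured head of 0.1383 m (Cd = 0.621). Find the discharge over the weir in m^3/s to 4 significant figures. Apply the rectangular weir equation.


Approach: apply the rectangular weir equation, Q = (2/3)*Cd*L*sqrt(2g)*H^1.5.
Q = (2/3)*0.621*1.433*sqrt(2*9.81)*0.1383^1.5 = 0.1352 m^3/s
Therefore the discharge over the weir = 0.1352 m^3/s.


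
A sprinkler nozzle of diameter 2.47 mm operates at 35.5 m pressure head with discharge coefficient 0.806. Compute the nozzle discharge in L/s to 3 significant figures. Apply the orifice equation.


Approach: apply the orifice equation, Q = Cd*A*sqrt(2*g*h), A = pi*(d/2)^2.
A = pi*(2.47e-3/2)^2 = 4.7916e-06 m^2
Q = 0.806 * 4.7916e-06 * sqrt(2*9.81*35.5) * 1000 = 0.102 L/s
Therefore the nozzle discharge = 0.102 L/s.


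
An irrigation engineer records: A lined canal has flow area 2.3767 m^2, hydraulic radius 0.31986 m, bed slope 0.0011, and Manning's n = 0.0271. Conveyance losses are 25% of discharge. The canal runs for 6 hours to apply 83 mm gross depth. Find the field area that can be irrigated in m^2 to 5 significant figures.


Approach: apply Manning's equation with a conveyance and depth budget, Q = (1/n)*A*R^(2/3)*S^(1/2); Q_field = Q*(1-loss); Area = Q_field*t/(d/1000).
Step 1 — canal discharge (Manning's equation):
  Q = (1/0.0271) * 2.3767 * 0.31986^(2/3) * 0.0011^(1/2) = 1.360425 m^3/s
Step 2 — delivered flow: Q_field = 1.360425*(1 - 25/100) = 1.020319 m^3/s
Step 3 — volume delivered: V = 1.020319 * 6*3600 = 22038.89 m^3
Step 4 — area served: A = V / (depth/1000) = 22038.89 / 0.083 = 265530 m^2
Therefore the field area that can be irrigated = 265530 m^2.


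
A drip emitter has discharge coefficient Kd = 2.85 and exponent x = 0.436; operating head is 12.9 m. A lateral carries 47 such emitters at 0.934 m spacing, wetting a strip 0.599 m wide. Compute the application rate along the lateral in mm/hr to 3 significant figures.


Approach: apply the emitter equation with a lateral mass balance, q = Kd*h^x; Q = n*q; rate = Q/(n*spacing*width).
Step 1 — single emitter flow (q = Kd*h^x):
  q = 2.85 * 12.9^0.436 = 8.6908 L/hr
Step 2 — total lateral flow: Q = 47 * 8.6908 = 408.47 L/hr
Step 3 — wetted area: A = 47 * 0.934 * 0.599 = 26.295 m^2
Step 4 — application rate: Q/A = 408.47/26.295 = 15.5 mm/hr
Therefore the application rate along the lateral = 15.5 mm/hr.


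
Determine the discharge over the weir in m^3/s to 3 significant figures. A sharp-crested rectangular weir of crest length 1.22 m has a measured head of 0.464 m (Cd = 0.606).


Approach: apply the rectangular weir equation, Q = (2/3)*Cd*L*sqrt(2g)*H^1.5.
Q = (2/3)*0.606*1.22*sqrt(2*9.81)*0.464^1.5 = 0.690 m^3/s
Therefore the discharge over the weir = 0.690 m^3/s.


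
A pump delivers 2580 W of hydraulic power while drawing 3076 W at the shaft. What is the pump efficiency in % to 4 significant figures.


Approach: apply the efficiency ratio, eta = (P_out/P_in)*100.
eta = (2580 / 3076) * 100 = 83.88 %
Therefore the pump efficiency = 83.88 %.


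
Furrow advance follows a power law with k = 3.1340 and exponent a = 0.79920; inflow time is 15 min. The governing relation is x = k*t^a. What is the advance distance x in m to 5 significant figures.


x = 3.1340 * 15^0.79920 = 27.292 m
Therefore the advance distance x = 27.292 m.


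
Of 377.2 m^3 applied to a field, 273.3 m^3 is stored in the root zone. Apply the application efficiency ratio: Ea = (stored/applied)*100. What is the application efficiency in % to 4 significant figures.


Ea = (273.3/377.2)*100 = 72.45 %
Therefore the application efficiency = 72.45 %.


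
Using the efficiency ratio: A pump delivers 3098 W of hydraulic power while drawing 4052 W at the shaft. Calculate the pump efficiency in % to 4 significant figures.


Approach: apply the efficiency ratio, eta = (P_out/P_in)*100.
eta = (3098 / 4052) * 100 = 76.46 %
Therefore the pump efficiency = 76.46 %.


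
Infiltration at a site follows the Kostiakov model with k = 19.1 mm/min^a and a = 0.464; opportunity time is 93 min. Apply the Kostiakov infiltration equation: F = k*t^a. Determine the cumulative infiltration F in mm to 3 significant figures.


F = 19.1 * 93^0.464 = 156 mm
Therefore the cumulative infiltration F = 156 mm.


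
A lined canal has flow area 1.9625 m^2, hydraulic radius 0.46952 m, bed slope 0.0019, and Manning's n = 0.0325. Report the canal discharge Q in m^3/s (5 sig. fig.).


Approach: apply Manning's equation, Q = (1/n)*A*R^(2/3)*S^(1/2).
Q = (1/0.0325) * 1.9625 * 0.46952^(2/3) * 0.0019^(1/2) = 1.5900 m^3/s
Therefore the canal discharge Q = 1.5900 m^3/s.


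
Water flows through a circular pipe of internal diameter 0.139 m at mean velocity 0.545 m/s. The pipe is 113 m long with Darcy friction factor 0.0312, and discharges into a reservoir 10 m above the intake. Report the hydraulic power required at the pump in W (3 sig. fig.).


Approach: apply continuity + Darcy-Weisbach + hydraulic power, Q = A*v; hf = f*(L/D)*(v^2/(2g)); H = static + hf; P = rho*g*Q*H.
Step 1 — flow rate (continuity, Q = A*v):
  A = pi*(0.139/2)^2 = 0.015175 m^2
  Q = 0.015175 * 0.545 = 0.0082702 m^3/s
Step 2 — friction head loss (Darcy-Weisbach):
  hf = 0.0312 * (113/0.139) * (0.545^2 / (2*9.81))
  hf = 0.38398 m
Step 3 — total head: H = 10 + 0.38398 = 10.384 m
Step 4 — hydraulic power (P = rho*g*Q*H):
  P = 1000 * 9.81 * 0.0082702 * 10.384 = 842 W
Therefore the hydraulic power required at the pump = 842 W.


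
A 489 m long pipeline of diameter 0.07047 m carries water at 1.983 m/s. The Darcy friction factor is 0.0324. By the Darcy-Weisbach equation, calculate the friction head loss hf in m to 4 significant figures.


Approach: apply the Darcy-Weisbach equation, hf = f*(L/D)*(v^2/(2g)).
hf = 0.0324 * (489/0.07047) * (1.983^2 / (2*9.81))
hf = 45.06 m
Therefore the friction head loss hf = 45.06 m.


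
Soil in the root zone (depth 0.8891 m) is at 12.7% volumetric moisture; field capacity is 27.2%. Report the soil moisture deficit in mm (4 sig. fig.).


Approach: apply the soil moisture deficit relation, SMD = (FC - theta)/100 * depth * 1000.
SMD = (27.2 - 12.7)/100 * 0.8891 * 1000 = 128.9 mm
Therefore the soil moisture deficit = 128.9 mm.


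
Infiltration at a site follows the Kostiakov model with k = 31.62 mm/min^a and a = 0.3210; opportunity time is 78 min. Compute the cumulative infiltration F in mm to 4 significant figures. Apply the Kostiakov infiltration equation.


Approach: apply the Kostiakov infiltration equation, F = k*t^a.
F = 31.62 * 78^0.3210 = 128.0 mm
Therefore the cumulative infiltration F = 128.0 mm.


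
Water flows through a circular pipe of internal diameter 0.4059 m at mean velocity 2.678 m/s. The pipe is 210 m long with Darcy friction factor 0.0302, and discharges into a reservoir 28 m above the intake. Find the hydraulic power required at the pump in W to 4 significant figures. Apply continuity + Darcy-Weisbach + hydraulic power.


Approach: apply continuity + Darcy-Weisbach + hydraulic power, Q = A*v; hf = f*(L/D)*(v^2/(2g)); H = static + hf; P = rho*g*Q*H.
Step 1 — flow rate (continuity, Q = A*v):
  A = pi*(0.4059/2)^2 = 0.129398 m^2
  Q = 0.129398 * 2.678 = 0.346528 m^3/s
Step 2 — friction head loss (Darcy-Weisbach):
  hf = 0.0302 * (210/0.4059) * (2.678^2 / (2*9.81))
  hf = 5.71123 m
Step 3 — total head: H = 28 + 5.71123 = 33.7112 m
Step 4 — hydraulic power (P = rho*g*Q*H):
  P = 1000 * 9.81 * 0.346528 * 33.7112 = 114600 W
Therefore the hydraulic power required at the pump = 114600 W.


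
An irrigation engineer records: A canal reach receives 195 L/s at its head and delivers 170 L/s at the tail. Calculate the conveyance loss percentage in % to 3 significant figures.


Approach: apply the conveyance loss ratio, loss% = ((Q_head - Q_tail)/Q_head)*100.
loss = ((195 - 170)/195)*100 = 12.8 %
Therefore the conveyance loss percentage = 12.8 %.


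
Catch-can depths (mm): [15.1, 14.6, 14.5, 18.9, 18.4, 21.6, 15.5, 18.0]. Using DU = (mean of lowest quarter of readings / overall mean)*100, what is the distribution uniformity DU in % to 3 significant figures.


sorted lowest 2 of 8: [14.5, 14.6] -> mean = 14.550 mm
overall mean = 17.075 mm
DU = (14.550/17.075)*100 = 85.2 %
Therefore the distribution uniformity DU = 85.2 %.


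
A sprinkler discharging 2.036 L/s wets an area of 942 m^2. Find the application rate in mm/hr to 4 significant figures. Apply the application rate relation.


Approach: apply the application rate relation, rate = (Q/A)*3600.
rate = (2.036 / 942) * 3600 = 7.781 mm/hr
Therefore the application rate = 7.781 mm/hr.


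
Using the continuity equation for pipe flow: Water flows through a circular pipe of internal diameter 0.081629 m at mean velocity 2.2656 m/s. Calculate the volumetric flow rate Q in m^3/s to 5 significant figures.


Approach: apply the continuity equation for pipe flow, Q = A * v with A = pi*(D/2)^2.
A = pi*(0.081629/2)^2 = 0.005233339 m^2
Q = 0.005233339 * 2.2656 = 0.011857 m^3/s
Therefore the volumetric flow rate Q = 0.011857 m^3/s.


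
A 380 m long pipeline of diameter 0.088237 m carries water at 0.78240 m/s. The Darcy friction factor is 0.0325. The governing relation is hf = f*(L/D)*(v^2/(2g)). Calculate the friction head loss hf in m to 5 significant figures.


hf = 0.0325 * (380/0.088237) * (0.78240^2 / (2*9.81))
hf = 4.3669 m
Therefore the friction head loss hf = 4.3669 m.


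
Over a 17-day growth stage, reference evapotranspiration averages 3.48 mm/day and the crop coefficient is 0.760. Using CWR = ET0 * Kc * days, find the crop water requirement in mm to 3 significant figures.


CWR = 3.48 * 0.760 * 17 = 45.0 mm
Therefore the crop water requirement = 45.0 mm.


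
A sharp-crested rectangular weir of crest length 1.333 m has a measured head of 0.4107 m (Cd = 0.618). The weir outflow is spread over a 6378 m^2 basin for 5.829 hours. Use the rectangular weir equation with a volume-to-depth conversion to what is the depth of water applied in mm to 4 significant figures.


Approach: apply the rectangular weir equation with a volume-to-depth conversion, Q = (2/3)*Cd*L*sqrt(2g)*H^1.5; d = Q*t/A * 1000.
Step 1 — weir discharge:
  Q = (2/3)*0.618*1.333*sqrt(2*9.81)*0.4107^1.5 = 0.640271 m^3/s
Step 2 — volume: V = 0.640271 * 5.829*3600 = 13435.7 m^3
Step 3 — depth: d = V/A * 1000 = 13435.7/6378 * 1000 = 2107 mm
Therefore the depth of water applied = 2107 mm.


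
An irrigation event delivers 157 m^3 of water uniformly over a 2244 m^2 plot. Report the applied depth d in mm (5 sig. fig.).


Approach: apply depth from volume over area, d = (V/A)*1000.
d = (157 / 2244) * 1000 = 69.964 mm
Therefore the applied depth d = 69.964 mm.


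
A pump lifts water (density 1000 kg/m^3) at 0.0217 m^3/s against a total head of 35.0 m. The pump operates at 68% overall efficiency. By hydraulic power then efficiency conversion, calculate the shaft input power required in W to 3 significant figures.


Approach: apply hydraulic power then efficiency conversion, P = rho*g*Q*H; P_in = P/eta.
Step 1 — hydraulic power (P = rho*g*Q*H):
  P = 1000 * 9.81 * 0.0217 * 35.0 = 7450.7 W
Step 2 — input power: P_in = P/eta = 7450.7 / 0.68 = 11000 W
Therefore the shaft input power required = 11000 W.


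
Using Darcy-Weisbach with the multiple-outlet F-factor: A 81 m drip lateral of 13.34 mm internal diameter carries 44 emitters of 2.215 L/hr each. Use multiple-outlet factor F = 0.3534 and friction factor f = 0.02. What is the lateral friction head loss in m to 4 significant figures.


Approach: apply Darcy-Weisbach with the multiple-outlet F-factor, Q = n*q/(3600*1000) m^3/s; v = Q/A; hf = F*f*(L/D)*(v^2/(2g)).
Q = 44*2.215/(3600*1000) = 2.70722e-05 m^3/s
A = pi*(13.34e-3/2)^2 = 1.39766e-04 m^2, so v = Q/A = 0.193697 m/s
hf = 0.3534*0.02*(81/0.01334)*(0.193697^2/(2*9.81)) = 0.08207 m
Therefore the lateral friction head loss = 0.08207 m.


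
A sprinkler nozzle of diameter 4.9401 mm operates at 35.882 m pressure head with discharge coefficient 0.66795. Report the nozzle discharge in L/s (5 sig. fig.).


Approach: apply the orifice equation, Q = Cd*A*sqrt(2*g*h), A = pi*(d/2)^2.
A = pi*(4.9401e-3/2)^2 = 1.916732e-05 m^2
Q = 0.66795 * 1.916732e-05 * sqrt(2*9.81*35.882) * 1000 = 0.33970 L/s
Therefore the nozzle discharge = 0.33970 L/s.


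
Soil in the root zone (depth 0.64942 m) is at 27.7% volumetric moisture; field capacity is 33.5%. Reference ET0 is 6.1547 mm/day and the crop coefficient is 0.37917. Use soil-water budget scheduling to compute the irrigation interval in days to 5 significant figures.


Approach: apply soil-water budget scheduling, SMD = (FC-theta)/100*depth*1000; ETc = ET0*Kc; interval = SMD/ETc.
Step 1 — soil moisture deficit:
  SMD = (33.5 - 27.7)/100 * 0.64942 * 1000 = 37.66636 mm
Step 2 — daily crop ET (ETc = ET0*Kc):
  ETc = 6.1547 * 0.37917 = 2.333678 mm/day
Step 3 — irrigation interval (SMD/ETc):
  interval = 37.66636 / 2.333678 = 16.140 days
Therefore the irrigation interval = 16.140 days.


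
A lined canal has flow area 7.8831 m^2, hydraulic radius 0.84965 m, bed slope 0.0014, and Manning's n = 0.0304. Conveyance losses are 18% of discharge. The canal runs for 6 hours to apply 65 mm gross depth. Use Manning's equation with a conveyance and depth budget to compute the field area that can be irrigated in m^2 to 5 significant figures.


Approach: apply Manning's equation with a conveyance and depth budget, Q = (1/n)*A*R^(2/3)*S^(1/2); Q_field = Q*(1-loss); Area = Q_field*t/(d/1000).
Step 1 — canal discharge (Manning's equation):
  Q = (1/0.0304) * 7.8831 * 0.84965^(2/3) * 0.0014^(1/2) = 8.703906 m^3/s
Step 2 — delivered flow: Q_field = 8.703906*(1 - 18/100) = 7.137203 m^3/s
Step 3 — volume delivered: V = 7.137203 * 6*3600 = 154163.6 m^3
Step 4 — area served: A = V / (depth/1000) = 154163.6 / 0.065 = 2371700 m^2
Therefore the field area that can be irrigated = 2371700 m^2.


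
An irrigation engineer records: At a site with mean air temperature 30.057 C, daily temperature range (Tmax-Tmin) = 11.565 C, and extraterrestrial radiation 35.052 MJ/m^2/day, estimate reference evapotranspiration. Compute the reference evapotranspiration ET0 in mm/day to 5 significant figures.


Approach: apply the Hargreaves-Samani method, ET0 = 0.0023*(Tmean+17.8)*sqrt(Tmax-Tmin)*0.408*Ra.
ET0 = 0.0023*(30.057+17.8)*sqrt(11.565)*0.408*35.052 = 5.3533 mm/day
Therefore the reference evapotranspiration ET0 = 5.3533 mm/day.


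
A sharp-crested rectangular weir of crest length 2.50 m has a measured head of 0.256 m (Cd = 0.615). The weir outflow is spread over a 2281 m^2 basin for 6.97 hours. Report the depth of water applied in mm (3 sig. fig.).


Approach: apply the rectangular weir equation with a volume-to-depth conversion, Q = (2/3)*Cd*L*sqrt(2g)*H^1.5; d = Q*t/A * 1000.
Step 1 — weir discharge:
  Q = (2/3)*0.615*2.50*sqrt(2*9.81)*0.256^1.5 = 0.58808 m^3/s
Step 2 — volume: V = 0.58808 * 6.97*3600 = 14756 m^3
Step 3 — depth: d = V/A * 1000 = 14756/2281 * 1000 = 6470 mm
Therefore the depth of water applied = 6470 mm.


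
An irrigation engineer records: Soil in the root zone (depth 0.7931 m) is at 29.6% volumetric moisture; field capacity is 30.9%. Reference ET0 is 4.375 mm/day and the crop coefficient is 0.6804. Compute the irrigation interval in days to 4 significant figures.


Approach: apply soil-water budget scheduling, SMD = (FC-theta)/100*depth*1000; ETc = ET0*Kc; interval = SMD/ETc.
Step 1 — soil moisture deficit:
  SMD = (30.9 - 29.6)/100 * 0.7931 * 1000 = 10.3103 mm
Step 2 — daily crop ET (ETc = ET0*Kc):
  ETc = 4.375 * 0.6804 = 2.97675 mm/day
Step 3 — irrigation interval (SMD/ETc):
  interval = 10.3103 / 2.97675 = 3.464 days
Therefore the irrigation interval = 3.464 days.


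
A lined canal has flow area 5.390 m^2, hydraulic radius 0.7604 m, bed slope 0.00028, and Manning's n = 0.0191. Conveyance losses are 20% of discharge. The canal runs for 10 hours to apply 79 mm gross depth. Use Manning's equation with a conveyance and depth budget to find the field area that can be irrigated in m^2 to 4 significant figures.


Approach: apply Manning's equation with a conveyance and depth budget, Q = (1/n)*A*R^(2/3)*S^(1/2); Q_field = Q*(1-loss); Area = Q_field*t/(d/1000).
Step 1 — canal discharge (Manning's equation):
  Q = (1/0.0191) * 5.390 * 0.7604^(2/3) * 0.00028^(1/2) = 3.93395 m^3/s
Step 2 — delivered flow: Q_field = 3.93395*(1 - 20/100) = 3.14716 m^3/s
Step 3 — volume delivered: V = 3.14716 * 10*3600 = 113298 m^3
Step 4 — area served: A = V / (depth/1000) = 113298 / 0.079 = 1434000 m^2
Therefore the field area that can be irrigated = 1434000 m^2.


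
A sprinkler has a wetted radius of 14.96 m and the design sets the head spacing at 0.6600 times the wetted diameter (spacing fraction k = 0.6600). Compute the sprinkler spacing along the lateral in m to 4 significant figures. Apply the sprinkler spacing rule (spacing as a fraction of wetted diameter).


Approach: apply the sprinkler spacing rule (spacing as a fraction of wetted diameter), S = k*(2*R).
S = 0.6600 * (2 * 14.96) = 19.75 m
Therefore the sprinkler spacing along the lateral = 19.75 m.


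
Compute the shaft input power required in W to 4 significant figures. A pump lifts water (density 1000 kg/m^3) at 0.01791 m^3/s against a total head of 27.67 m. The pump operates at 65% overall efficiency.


Approach: apply hydraulic power then efficiency conversion, P = rho*g*Q*H; P_in = P/eta.
Step 1 — hydraulic power (P = rho*g*Q*H):
  P = 1000 * 9.81 * 0.01791 * 27.67 = 4861.54 W
Step 2 — input power: P_in = P/eta = 4861.54 / 0.65 = 7479 W
Therefore the shaft input power required = 7479 W.


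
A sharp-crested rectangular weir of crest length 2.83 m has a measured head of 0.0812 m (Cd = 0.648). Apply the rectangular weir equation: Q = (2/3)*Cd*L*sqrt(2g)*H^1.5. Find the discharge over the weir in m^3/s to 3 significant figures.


Q = (2/3)*0.648*2.83*sqrt(2*9.81)*0.0812^1.5 = 0.125 m^3/s
Therefore the discharge over the weir = 0.125 m^3/s.


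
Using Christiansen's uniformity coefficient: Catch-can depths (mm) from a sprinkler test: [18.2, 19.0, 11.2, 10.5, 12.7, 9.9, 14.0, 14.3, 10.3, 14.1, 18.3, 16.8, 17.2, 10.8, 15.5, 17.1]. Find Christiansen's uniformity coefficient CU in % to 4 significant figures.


Approach: apply Christiansen's uniformity coefficient, CU = (1 - mean_abs_deviation/mean)*100.
mean = 14.3688 mm
mean |d_i - mean| = 2.68984 mm
CU = (1 - 2.68984/14.3688)*100 = 81.28 %
Therefore Christiansen's uniformity coefficient CU = 81.28 %.


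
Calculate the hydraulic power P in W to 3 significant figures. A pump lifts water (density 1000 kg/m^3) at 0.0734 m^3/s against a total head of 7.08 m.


Approach: apply the hydraulic power relation, P = rho*g*Q*H.
P = 1000 * 9.81 * 0.0734 * 7.08 = 5100 W
Therefore the hydraulic power P = 5100 W.


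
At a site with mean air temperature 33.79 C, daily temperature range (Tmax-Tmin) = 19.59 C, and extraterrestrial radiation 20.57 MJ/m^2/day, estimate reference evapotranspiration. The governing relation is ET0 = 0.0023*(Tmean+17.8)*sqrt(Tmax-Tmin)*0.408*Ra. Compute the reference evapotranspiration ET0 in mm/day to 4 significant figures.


ET0 = 0.0023*(33.79+17.8)*sqrt(19.59)*0.408*20.57 = 4.408 mm/day
Therefore the reference evapotranspiration ET0 = 4.408 mm/day.


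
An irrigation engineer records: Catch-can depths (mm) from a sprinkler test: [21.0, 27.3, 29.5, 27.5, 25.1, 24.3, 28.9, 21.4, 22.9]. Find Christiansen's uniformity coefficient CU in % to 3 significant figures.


Approach: apply Christiansen's uniformity coefficient, CU = (1 - mean_abs_deviation/mean)*100.
mean = 25.322 mm
mean |d_i - mean| = 2.6469 mm
CU = (1 - 2.6469/25.322)*100 = 89.5 %
Therefore Christiansen's uniformity coefficient CU = 89.5 %.


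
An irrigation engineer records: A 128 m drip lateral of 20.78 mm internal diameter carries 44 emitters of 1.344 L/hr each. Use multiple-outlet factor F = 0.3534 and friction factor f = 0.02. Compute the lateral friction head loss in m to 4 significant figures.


Approach: apply Darcy-Weisbach with the multiple-outlet F-factor, Q = n*q/(3600*1000) m^3/s; v = Q/A; hf = F*f*(L/D)*(v^2/(2g)).
Q = 44*1.344/(3600*1000) = 1.64267e-05 m^3/s
A = pi*(20.78e-3/2)^2 = 3.39142e-04 m^2, so v = Q/A = 0.0484360 m/s
hf = 0.3534*0.02*(128/0.02078)*(0.0484360^2/(2*9.81)) = 0.005206 m
Therefore the lateral friction head loss = 0.005206 m.


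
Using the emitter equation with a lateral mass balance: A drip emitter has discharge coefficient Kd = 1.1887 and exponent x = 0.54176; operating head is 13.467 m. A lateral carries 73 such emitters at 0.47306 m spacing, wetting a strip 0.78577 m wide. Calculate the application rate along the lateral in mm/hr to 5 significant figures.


Approach: apply the emitter equation with a lateral mass balance, q = Kd*h^x; Q = n*q; rate = Q/(n*spacing*width).
Step 1 — single emitter flow (q = Kd*h^x):
  q = 1.1887 * 13.467^0.54176 = 4.862572 L/hr
Step 2 — total lateral flow: Q = 73 * 4.862572 = 354.9678 L/hr
Step 3 — wetted area: A = 73 * 0.47306 * 0.78577 = 27.13529 m^2
Step 4 — application rate: Q/A = 354.9678/27.13529 = 13.081 mm/hr
Therefore the application rate along the lateral = 13.081 mm/hr.


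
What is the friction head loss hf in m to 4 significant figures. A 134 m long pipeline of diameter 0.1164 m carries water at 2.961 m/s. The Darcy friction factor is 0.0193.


Approach: apply the Darcy-Weisbach equation, hf = f*(L/D)*(v^2/(2g)).
hf = 0.0193 * (134/0.1164) * (2.961^2 / (2*9.81))
hf = 9.929 m
Therefore the friction head loss hf = 9.929 m.


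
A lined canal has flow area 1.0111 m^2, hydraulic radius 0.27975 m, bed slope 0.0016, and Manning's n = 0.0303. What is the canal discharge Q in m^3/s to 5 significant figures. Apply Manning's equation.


Approach: apply Manning's equation, Q = (1/n)*A*R^(2/3)*S^(1/2).
Q = (1/0.0303) * 1.0111 * 0.27975^(2/3) * 0.0016^(1/2) = 0.57094 m^3/s
Therefore the canal discharge Q = 0.57094 m^3/s.


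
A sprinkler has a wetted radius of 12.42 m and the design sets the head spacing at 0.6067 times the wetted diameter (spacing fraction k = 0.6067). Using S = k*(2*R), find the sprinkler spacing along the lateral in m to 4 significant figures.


S = 0.6067 * (2 * 12.42) = 15.07 m
Therefore the sprinkler spacing along the lateral = 15.07 m.


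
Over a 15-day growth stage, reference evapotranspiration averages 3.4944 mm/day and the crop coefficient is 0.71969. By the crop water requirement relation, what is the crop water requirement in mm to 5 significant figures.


Approach: apply the crop water requirement relation, CWR = ET0 * Kc * days.
CWR = 3.4944 * 0.71969 * 15 = 37.723 mm
Therefore the crop water requirement = 37.723 mm.


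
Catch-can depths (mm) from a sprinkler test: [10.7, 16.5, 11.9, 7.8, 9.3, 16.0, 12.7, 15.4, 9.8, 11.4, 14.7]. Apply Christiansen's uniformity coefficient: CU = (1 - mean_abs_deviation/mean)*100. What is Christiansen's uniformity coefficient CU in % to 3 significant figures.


mean = 12.382 mm
mean |d_i - mean| = 2.4347 mm
CU = (1 - 2.4347/12.382)*100 = 80.3 %
Therefore Christiansen's uniformity coefficient CU = 80.3 %.


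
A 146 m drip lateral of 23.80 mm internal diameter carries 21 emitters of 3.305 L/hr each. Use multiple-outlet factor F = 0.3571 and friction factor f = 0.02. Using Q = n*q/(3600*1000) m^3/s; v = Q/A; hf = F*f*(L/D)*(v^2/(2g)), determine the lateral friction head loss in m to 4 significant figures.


Q = 21*3.305/(3600*1000) = 1.92792e-05 m^3/s
A = pi*(23.80e-3/2)^2 = 4.44881e-04 m^2, so v = Q/A = 0.0433356 m/s
hf = 0.3571*0.02*(146/0.02380)*(0.0433356^2/(2*9.81)) = 0.004194 m
Therefore the lateral friction head loss = 0.004194 m.


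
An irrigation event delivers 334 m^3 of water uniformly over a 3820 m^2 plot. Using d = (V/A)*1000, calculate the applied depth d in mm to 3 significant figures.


d = (334 / 3820) * 1000 = 87.4 mm
Therefore the applied depth d = 87.4 mm.


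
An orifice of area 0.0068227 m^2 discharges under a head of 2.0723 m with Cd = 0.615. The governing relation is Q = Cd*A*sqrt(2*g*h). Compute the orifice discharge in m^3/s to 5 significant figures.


Q = 0.615 * 0.0068227 * sqrt(2*9.81*2.0723) = 0.026755 m^3/s
Therefore the orifice discharge = 0.026755 m^3/s.


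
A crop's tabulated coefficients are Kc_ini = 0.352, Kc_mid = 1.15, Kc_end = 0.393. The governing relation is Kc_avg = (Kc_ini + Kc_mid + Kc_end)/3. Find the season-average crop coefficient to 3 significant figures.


Kc_avg = (0.352 + 1.15 + 0.393)/3 = 0.632
Therefore the season-average crop coefficient = 0.632.


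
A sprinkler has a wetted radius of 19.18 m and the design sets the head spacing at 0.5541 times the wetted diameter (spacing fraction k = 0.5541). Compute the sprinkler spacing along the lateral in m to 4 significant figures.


Approach: apply the sprinkler spacing rule (spacing as a fraction of wetted diameter), S = k*(2*R).
S = 0.5541 * (2 * 19.18) = 21.26 m
Therefore the sprinkler spacing along the lateral = 21.26 m.


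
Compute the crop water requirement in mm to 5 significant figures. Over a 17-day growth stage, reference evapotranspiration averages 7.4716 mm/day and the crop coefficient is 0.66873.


Approach: apply the crop water requirement relation, CWR = ET0 * Kc * days.
CWR = 7.4716 * 0.66873 * 17 = 84.940 mm
Therefore the crop water requirement = 84.940 mm.


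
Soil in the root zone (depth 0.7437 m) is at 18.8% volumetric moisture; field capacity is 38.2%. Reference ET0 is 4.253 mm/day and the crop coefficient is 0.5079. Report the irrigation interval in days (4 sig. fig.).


Approach: apply soil-water budget scheduling, SMD = (FC-theta)/100*depth*1000; ETc = ET0*Kc; interval = SMD/ETc.
Step 1 — soil moisture deficit:
  SMD = (38.2 - 18.8)/100 * 0.7437 * 1000 = 144.278 mm
Step 2 — daily crop ET (ETc = ET0*Kc):
  ETc = 4.253 * 0.5079 = 2.16010 mm/day
Step 3 — irrigation interval (SMD/ETc):
  interval = 144.278 / 2.16010 = 66.79 days
Therefore the irrigation interval = 66.79 days.


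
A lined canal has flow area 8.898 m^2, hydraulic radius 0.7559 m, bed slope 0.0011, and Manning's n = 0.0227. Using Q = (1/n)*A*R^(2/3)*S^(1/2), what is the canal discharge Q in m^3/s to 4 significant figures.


Q = (1/0.0227) * 8.898 * 0.7559^(2/3) * 0.0011^(1/2) = 10.79 m^3/s
Therefore the canal discharge Q = 10.79 m^3/s.
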